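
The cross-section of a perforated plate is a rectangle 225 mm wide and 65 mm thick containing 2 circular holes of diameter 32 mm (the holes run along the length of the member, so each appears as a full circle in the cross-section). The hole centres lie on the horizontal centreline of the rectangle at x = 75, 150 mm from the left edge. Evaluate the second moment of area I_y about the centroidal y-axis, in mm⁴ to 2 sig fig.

Decompose the section into non-overlapping parts with the origin at the bottom-left of its bounding rectangle.
Plate: 225 × 65, A = 14 625 mm², x = 112.5 mm, Ī = 61 699 219 mm⁴.
Hole 1 (subtracted): ⌀32, A = 804.2 mm², x = 75 mm, Ī = 51 472 mm⁴.
Hole 2 (subtracted): ⌀32, A = 804.2 mm², x = 150 mm, Ī = 51 472 mm⁴.
By symmetry the centroid is at mid-width, x̄ = 112.5 mm.
Transfer each piece to the centroidal y-axis using Ī + A·d² with d = x − 112.5:
  plate: d = 0 mm → contributes +61 699 219 mm⁴
  hole 1: d = -37.5 mm → contributes −1 182 445 mm⁴
  hole 2: d = 37.5 mm → contributes −1 182 445 mm⁴
Total I = 59 334 328 mm⁴.

I_y ≈ 5.9 × 10⁷ mm⁴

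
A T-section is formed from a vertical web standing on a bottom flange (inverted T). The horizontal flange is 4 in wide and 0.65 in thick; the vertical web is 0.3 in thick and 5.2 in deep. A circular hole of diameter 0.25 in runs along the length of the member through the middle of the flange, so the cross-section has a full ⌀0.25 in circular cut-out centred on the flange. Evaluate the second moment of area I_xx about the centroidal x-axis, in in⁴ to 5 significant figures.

I_xx ≈ 11.889 in⁴

Split into non-overlapping primitives; take the origin at the lower-left of the bounding box.
Flange: 4 × 0.65, A = 2.6 in², y = 0.325 in, Ī = 0.09154167 in⁴.
Web: 0.3 × 5.2, A = 1.56 in², y = 3.25 in, Ī = 3.5152 in⁴.
Hole (subtracted): ⌀0.25, A = 0.04908739 in², y = 0.325 in, Ī = 0.0001917476 in⁴.
Centroid: ȳ = ΣA·y / ΣA = 1.434973 in.
Transfer each piece to the centroidal x-axis using Ī + A·d² with d = y − 1.434973:
  flange: d = -1.109973 in → contributes +3.294843 in⁴
  web: d = 1.815027 in → contributes +8.654347 in⁴
  hole: d = -1.109973 in → contributes −0.06066932 in⁴
Total I = 11.88852 in⁴.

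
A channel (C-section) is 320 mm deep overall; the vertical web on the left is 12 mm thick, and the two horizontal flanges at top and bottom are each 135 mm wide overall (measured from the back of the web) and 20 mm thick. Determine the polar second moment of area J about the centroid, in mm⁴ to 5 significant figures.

J ≈ 1.5971 × 10⁸ mm⁴

Treat the section as a set of non-overlapping primitives; coordinates are from the bounding-box lower-left.
Web: 12 × 320, A = 3 840 mm², y = 160 mm, Ī = 32 768 000 mm⁴.
Top flange (beyond web): 123 × 20, A = 2 460 mm², y = 310 mm, Ī = 82 000 mm⁴.
Bottom flange (beyond web): 123 × 20, A = 2 460 mm², y = 10 mm, Ī = 82 000 mm⁴.
By symmetry the centroid is at mid-height, ȳ = 160 mm.
Transfer each piece to the centroidal x-axis using Ī + A·d² with d = y − 160:
  web: d = 0 mm → contributes +32 768 000 mm⁴
  top flange (beyond web): d = 150 mm → contributes +55 432 000 mm⁴
  bottom flange (beyond web): d = -150 mm → contributes +55 432 000 mm⁴
Total I = 143 632 000 mm⁴.
For the y-axis: x̄ = 43.91096 mm.
Repeating about the centroidal y-axis gives I_y = 16 075 491 mm⁴.
Polar second moment: J = I_x + I_y = 159 707 491 mm⁴.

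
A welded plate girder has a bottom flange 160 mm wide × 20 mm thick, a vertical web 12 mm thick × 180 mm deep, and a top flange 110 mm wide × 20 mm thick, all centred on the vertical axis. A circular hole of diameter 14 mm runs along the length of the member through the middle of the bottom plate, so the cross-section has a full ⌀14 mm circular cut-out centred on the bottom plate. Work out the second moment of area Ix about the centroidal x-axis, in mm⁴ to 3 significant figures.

Ix ≈ 5.75 × 10⁷ mm⁴

Decompose the section into non-overlapping parts with the origin at the bottom-left of its bounding rectangle.
Bottom plate: 160 × 20, A = 3 200 mm², y = 10 mm, Ī = 106 667 mm⁴.
Web plate: 12 × 180, A = 2 160 mm², y = 110 mm, Ī = 5 832 000 mm⁴.
Top plate: 110 × 20, A = 2 200 mm², y = 210 mm, Ī = 73 333 mm⁴.
Hole (subtracted): ⌀14, A = 153.94 mm², y = 10 mm, Ī = 1885.7 mm⁴.
Centroid: ȳ = ΣA·y / ΣA = 98.576 mm.
Transfer each piece to the centroidal x-axis using Ī + A·d² with d = y − 98.576:
  bottom plate: d = -88.576 mm → contributes +25 212 982 mm⁴
  web plate: d = 11.424 mm → contributes +6 113 892 mm⁴
  top plate: d = 111.42 mm → contributes +27 386 967 mm⁴
  hole: d = -88.576 mm → contributes −1 209 641 mm⁴
Total I = 57 504 200 mm⁴.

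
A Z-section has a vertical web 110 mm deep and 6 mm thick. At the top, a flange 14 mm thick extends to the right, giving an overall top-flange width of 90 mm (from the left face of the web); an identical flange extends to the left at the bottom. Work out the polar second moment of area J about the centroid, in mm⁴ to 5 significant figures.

J ≈ 1.2271 × 10⁷ mm⁴

Treat the section as a set of non-overlapping primitives; coordinates are from the bounding-box lower-left.
Web: 6 × 110, A = 660 mm², y = 55 mm, Ī = 665 500 mm⁴.
Top flange (beyond web): 84 × 14, A = 1 176 mm², y = 103 mm, Ī = 19 208 mm⁴.
Bottom flange (beyond web): 84 × 14, A = 1 176 mm², y = 7 mm, Ī = 19 208 mm⁴.
Centroid: ȳ = ΣA·y / ΣA = 55 mm.
Transfer each piece to the centroidal x-axis using Ī + A·d² with d = y − 55:
  web: d = 0 mm → contributes +665 500 mm⁴
  top flange (beyond web): d = 48 mm → contributes +2 728 712 mm⁴
  bottom flange (beyond web): d = -48 mm → contributes +2 728 712 mm⁴
Total I = 6 122 924 mm⁴.
For the y-axis: x̄ = 87 mm.
Repeating about the centroidal y-axis gives I_y = 6 147 756 mm⁴.
Polar second moment: J = I_x + I_y = 12 270 680 mm⁴.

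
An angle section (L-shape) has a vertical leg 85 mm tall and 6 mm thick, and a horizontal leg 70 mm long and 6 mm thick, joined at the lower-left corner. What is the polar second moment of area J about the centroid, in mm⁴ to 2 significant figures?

J ≈ 1.1 × 10⁶ mm⁴

Treat the section as a set of non-overlapping primitives; coordinates are from the bounding-box lower-left.
Vertical leg: 6 × 85, A = 510 mm², y = 42.5 mm, Ī = 307 063 mm⁴.
Horizontal leg (remainder): 64 × 6, A = 384 mm², y = 3 mm, Ī = 1 152 mm⁴.
Centroid: ȳ = ΣA·y / ΣA = 25.53 mm.
Transfer each piece to the centroidal x-axis using Ī + A·d² with d = y − 25.53:
  vertical leg: d = 16.97 mm → contributes +453 871 mm⁴
  horizontal leg (remainder): d = -22.53 mm → contributes +196 132 mm⁴
Total I = 650 003 mm⁴.
For the y-axis: x̄ = 18.03 mm.
Repeating about the centroidal y-axis gives I_y = 400 951 mm⁴.
Polar second moment: J = I_x + I_y = 1 050 954 mm⁴.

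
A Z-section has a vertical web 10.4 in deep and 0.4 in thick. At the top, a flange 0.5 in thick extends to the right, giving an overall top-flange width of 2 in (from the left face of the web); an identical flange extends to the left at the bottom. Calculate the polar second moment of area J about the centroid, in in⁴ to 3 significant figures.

J ≈ 78.7 in⁴

Split into non-overlapping primitives; take the origin at the lower-left of the bounding box.
Web: 0.4 × 10.4, A = 4.16 in², y = 5.2 in, Ī = 37.495 in⁴.
Top flange (beyond web): 1.6 × 0.5, A = 0.8 in², y = 10.15 in, Ī = 0.016667 in⁴.
Bottom flange (beyond web): 1.6 × 0.5, A = 0.8 in², y = 0.25 in, Ī = 0.016667 in⁴.
Centroid: ȳ = ΣA·y / ΣA = 5.2 in.
Transfer each piece to the centroidal x-axis using Ī + A·d² with d = y − 5.2:
  web: d = 0 in → contributes +37.495 in⁴
  top flange (beyond web): d = 4.95 in → contributes +19.619 in⁴
  bottom flange (beyond web): d = -4.95 in → contributes +19.619 in⁴
Total I = 76.733 in⁴.
For the y-axis: x̄ = 1.8 in.
Repeating about the centroidal y-axis gives I_y = 1.9968 in⁴.
Polar second moment: J = I_x + I_y = 78.73 in⁴.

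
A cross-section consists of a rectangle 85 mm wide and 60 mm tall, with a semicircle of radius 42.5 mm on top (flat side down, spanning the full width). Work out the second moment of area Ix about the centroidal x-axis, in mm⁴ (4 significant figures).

Ix ≈ 6.095 × 10⁶ mm⁴

Break the section into simple shapes (no overlaps), measuring from the bottom-left corner of the bounding box.
Rectangular body: 85 × 60, A = 5 100 mm², y = 30 mm, Ī = 1 530 000 mm⁴.
Semicircular cap: semicircle r = 42.5, A = 2837.25 mm², y = 78.0376 mm, Ī = 358 086 mm⁴.
Centroid: ȳ = ΣA·y / ΣA = 47.1715 mm.
Transfer each piece to the centroidal x-axis using Ī + A·d² with d = y − 47.1715:
  rectangular body: d = -17.1715 mm → contributes +3 033 790 mm⁴
  semicircular cap: d = 30.866 mm → contributes +3 061 172 mm⁴
Total I = 6 094 962 mm⁴.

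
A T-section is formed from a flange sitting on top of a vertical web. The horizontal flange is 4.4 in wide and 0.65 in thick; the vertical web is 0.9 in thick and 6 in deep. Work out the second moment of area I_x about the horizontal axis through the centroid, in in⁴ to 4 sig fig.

Treat the section as a set of non-overlapping primitives; coordinates are from the bounding-box lower-left.
Flange: 4.4 × 0.65, A = 2.86 in², y = 6.325 in, Ī = 0.100696 in⁴.
Web: 0.9 × 6, A = 5.4 in², y = 3 in, Ī = 16.2 in⁴.
Centroid: ȳ = ΣA·y / ΣA = 4.15127 in.
Transfer each piece to the horizontal axis through the centroid using Ī + A·d² with d = y − 4.15127:
  flange: d = 2.17373 in → contributes +13.6145 in⁴
  web: d = -1.15127 in → contributes +23.3573 in⁴
Total I = 36.9718 in⁴.

I_x ≈ 36.97 in⁴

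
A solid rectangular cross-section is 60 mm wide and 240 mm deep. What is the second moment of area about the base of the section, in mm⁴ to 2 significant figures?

The section: 60 × 240, A = 14 400 mm², y = 120 mm, Ī = 69 120 000 mm⁴.
Transfer it to a horizontal axis along the bottom face using Ī + A·d² with d = y − 0:
  the section: d = 120 mm → contributes +276 480 000 mm⁴
Total I = 276 480 000 mm⁴.

I_base ≈ 2.8 × 10⁸ mm⁴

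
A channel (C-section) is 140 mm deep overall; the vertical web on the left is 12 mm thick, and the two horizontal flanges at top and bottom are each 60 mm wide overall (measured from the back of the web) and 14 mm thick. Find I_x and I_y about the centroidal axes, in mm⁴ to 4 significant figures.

I_x ≈ 8.100 × 10⁶ mm⁴, I_y ≈ 9.502 × 10⁵ mm⁴

Treat the section as a set of non-overlapping primitives; coordinates are from the bounding-box lower-left.
Web: 12 × 140, A = 1 680 mm², y = 70 mm, Ī = 2 744 000 mm⁴.
Top flange (beyond web): 48 × 14, A = 672 mm², y = 133 mm, Ī = 10 976 mm⁴.
Bottom flange (beyond web): 48 × 14, A = 672 mm², y = 7 mm, Ī = 10 976 mm⁴.
By symmetry the centroid is at mid-height, ȳ = 70 mm.
Transfer each piece to the centroidal x-axis using Ī + A·d² with d = y − 70:
  web: d = 0 mm → contributes +2 744 000 mm⁴
  top flange (beyond web): d = 63 mm → contributes +2 678 144 mm⁴
  bottom flange (beyond web): d = -63 mm → contributes +2 678 144 mm⁴
Total I = 8 100 288 mm⁴.
For the y-axis: x̄ = 19.3333 mm.
Repeating about the centroidal y-axis gives I_y = 950 208 mm⁴.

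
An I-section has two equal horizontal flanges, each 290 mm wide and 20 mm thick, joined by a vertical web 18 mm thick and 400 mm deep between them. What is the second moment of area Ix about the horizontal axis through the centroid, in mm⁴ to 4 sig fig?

Ix ≈ 6.079 × 10⁸ mm⁴

Break the section into simple shapes (no overlaps), measuring from the bottom-left corner of the bounding box.
Bottom flange: 290 × 20, A = 5 800 mm², y = 10 mm, Ī = 193 333 mm⁴.
Web: 18 × 400, A = 7 200 mm², y = 220 mm, Ī = 96 000 000 mm⁴.
Top flange: 290 × 20, A = 5 800 mm², y = 430 mm, Ī = 193 333 mm⁴.
By symmetry the centroid is at mid-height, ȳ = 220 mm.
Transfer each piece to the horizontal axis through the centroid using Ī + A·d² with d = y − 220:
  bottom flange: d = -210 mm → contributes +255 973 333 mm⁴
  web: d = 0 mm → contributes +96 000 000 mm⁴
  top flange: d = 210 mm → contributes +255 973 333 mm⁴
Total I = 607 946 667 mm⁴.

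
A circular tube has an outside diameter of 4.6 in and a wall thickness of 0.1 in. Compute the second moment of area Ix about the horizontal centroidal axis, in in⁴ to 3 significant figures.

Decompose the section into non-overlapping parts with the origin at the bottom-left of its bounding rectangle.
Outer circle: ⌀4.6, A = 16.619 in², y = 2.3 in, Ī = 21.979 in⁴.
Bore (subtracted): ⌀4.4, A = 15.205 in², y = 2.3 in, Ī = 18.398 in⁴.
By symmetry the centroid is at mid-height, ȳ = 2.3 in.
All pieces are centred on the horizontal centroidal axis, so I = ΣĪ (holes subtracted) = 3.5802 in⁴.

Ix ≈ 3.58 in⁴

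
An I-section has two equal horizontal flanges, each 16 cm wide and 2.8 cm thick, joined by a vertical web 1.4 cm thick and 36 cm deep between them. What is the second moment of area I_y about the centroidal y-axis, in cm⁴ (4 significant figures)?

I_y ≈ 1920 cm⁴

Break the section into simple shapes (no overlaps), measuring from the bottom-left corner of the bounding box.
Bottom flange: 16 × 2.8, A = 44.8 cm², x = 8 cm, Ī = 955.733 cm⁴.
Web: 1.4 × 36, A = 50.4 cm², x = 8 cm, Ī = 8.232 cm⁴.
Top flange: 16 × 2.8, A = 44.8 cm², x = 8 cm, Ī = 955.733 cm⁴.
By symmetry the centroid is at mid-width, x̄ = 8 cm.
All pieces are centred on the centroidal y-axis, so I = ΣĪ = 1919.7 cm⁴.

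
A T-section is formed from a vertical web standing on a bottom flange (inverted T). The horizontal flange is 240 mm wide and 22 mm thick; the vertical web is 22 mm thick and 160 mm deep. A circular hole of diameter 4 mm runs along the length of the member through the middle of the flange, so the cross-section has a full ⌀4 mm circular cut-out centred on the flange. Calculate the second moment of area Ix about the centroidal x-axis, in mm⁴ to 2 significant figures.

Ix ≈ 2.5 × 10⁷ mm⁴

Decompose the section into non-overlapping parts with the origin at the bottom-left of its bounding rectangle.
Flange: 240 × 22, A = 5 280 mm², y = 11 mm, Ī = 212 960 mm⁴.
Web: 22 × 160, A = 3 520 mm², y = 102 mm, Ī = 7 509 333 mm⁴.
Hole (subtracted): ⌀4, A = 12.57 mm², y = 11 mm, Ī = 12.57 mm⁴.
Centroid: ȳ = ΣA·y / ΣA = 47.45 mm.
Transfer each piece to the centroidal x-axis using Ī + A·d² with d = y − 47.45:
  flange: d = -36.45 mm → contributes +7 228 772 mm⁴
  web: d = 54.55 mm → contributes +17 983 018 mm⁴
  hole: d = -36.45 mm → contributes −16 710 mm⁴
Total I = 25 195 079 mm⁴.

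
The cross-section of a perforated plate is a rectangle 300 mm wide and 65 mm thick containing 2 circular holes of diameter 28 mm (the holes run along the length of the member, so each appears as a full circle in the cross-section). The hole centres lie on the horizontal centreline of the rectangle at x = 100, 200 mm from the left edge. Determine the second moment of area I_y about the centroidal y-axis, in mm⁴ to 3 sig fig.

I_y ≈ 1.43 × 10⁸ mm⁴

Break the section into simple shapes (no overlaps), measuring from the bottom-left corner of the bounding box.
Plate: 300 × 65, A = 19 500 mm², x = 150 mm, Ī = 146 250 000 mm⁴.
Hole 1 (subtracted): ⌀28, A = 615.75 mm², x = 100 mm, Ī = 30 172 mm⁴.
Hole 2 (subtracted): ⌀28, A = 615.75 mm², x = 200 mm, Ī = 30 172 mm⁴.
By symmetry the centroid is at mid-width, x̄ = 150 mm.
Transfer each piece to the centroidal y-axis using Ī + A·d² with d = x − 150:
  plate: d = 0 mm → contributes +146 250 000 mm⁴
  hole 1: d = -50 mm → contributes −1 569 552 mm⁴
  hole 2: d = 50 mm → contributes −1 569 552 mm⁴
Total I = 143 110 895 mm⁴.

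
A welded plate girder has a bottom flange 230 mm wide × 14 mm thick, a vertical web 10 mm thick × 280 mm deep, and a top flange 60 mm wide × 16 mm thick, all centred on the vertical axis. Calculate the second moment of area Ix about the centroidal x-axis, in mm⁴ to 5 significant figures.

Split into non-overlapping primitives; take the origin at the lower-left of the bounding box.
Bottom plate: 230 × 14, A = 3 220 mm², y = 7 mm, Ī = 52593.33 mm⁴.
Web plate: 10 × 280, A = 2 800 mm², y = 154 mm, Ī = 18 293 333 mm⁴.
Top plate: 60 × 16, A = 960 mm², y = 302 mm, Ī = 20 480 mm⁴.
Centroid: ȳ = ΣA·y / ΣA = 106.5415 mm.
Transfer each piece to the centroidal x-axis using Ī + A·d² with d = y − 106.5415:
  bottom plate: d = -99.54155 mm → contributes +31 958 027 mm⁴
  web plate: d = 47.45845 mm → contributes +24 599 787 mm⁴
  top plate: d = 195.4585 mm → contributes +36 696 326 mm⁴
Total I = 93 254 140 mm⁴.

Ix ≈ 9.3254 × 10⁷ mm⁴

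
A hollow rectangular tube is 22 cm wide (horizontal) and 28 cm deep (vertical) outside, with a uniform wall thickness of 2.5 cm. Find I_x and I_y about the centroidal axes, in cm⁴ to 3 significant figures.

Break the section into simple shapes (no overlaps), measuring from the bottom-left corner of the bounding box.
Outer rectangle: 22 × 28, A = 616 cm², y = 14 cm, Ī = 40 245 cm⁴.
Inner void (subtracted): 17 × 23, A = 391 cm², y = 14 cm, Ī = 17 237 cm⁴.
By symmetry the centroid is at mid-height, ȳ = 14 cm.
All pieces are centred on the centroidal x-axis, so I = ΣĪ (holes subtracted) = 23 009 cm⁴.
Repeating about the centroidal y-axis gives I_y = 15 429 cm⁴.

I_x ≈ 2.30 × 10⁴ cm⁴, I_y ≈ 1.54 × 10⁴ cm⁴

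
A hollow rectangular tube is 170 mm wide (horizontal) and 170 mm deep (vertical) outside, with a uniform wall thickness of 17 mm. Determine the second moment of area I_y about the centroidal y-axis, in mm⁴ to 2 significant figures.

I_y ≈ 4.1 × 10⁷ mm⁴

Split into non-overlapping primitives; take the origin at the lower-left of the bounding box.
Outer rectangle: 170 × 170, A = 28 900 mm², x = 85 mm, Ī = 69 600 833 mm⁴.
Inner void (subtracted): 136 × 136, A = 18 496 mm², x = 85 mm, Ī = 28 508 501 mm⁴.
By symmetry the centroid is at mid-width, x̄ = 85 mm.
All pieces are centred on the centroidal y-axis, so I = ΣĪ (holes subtracted) = 41 092 332 mm⁴.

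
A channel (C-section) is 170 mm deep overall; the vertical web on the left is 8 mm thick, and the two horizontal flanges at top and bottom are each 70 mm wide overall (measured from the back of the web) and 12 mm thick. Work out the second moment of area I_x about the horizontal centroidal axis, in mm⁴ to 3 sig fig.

Treat the section as a set of non-overlapping primitives; coordinates are from the bounding-box lower-left.
Web: 8 × 170, A = 1 360 mm², y = 85 mm, Ī = 3 275 333 mm⁴.
Top flange (beyond web): 62 × 12, A = 744 mm², y = 164 mm, Ī = 8 928 mm⁴.
Bottom flange (beyond web): 62 × 12, A = 744 mm², y = 6 mm, Ī = 8 928 mm⁴.
By symmetry the centroid is at mid-height, ȳ = 85 mm.
Transfer each piece to the horizontal centroidal axis using Ī + A·d² with d = y − 85:
  web: d = 0 mm → contributes +3 275 333 mm⁴
  top flange (beyond web): d = 79 mm → contributes +4 652 232 mm⁴
  bottom flange (beyond web): d = -79 mm → contributes +4 652 232 mm⁴
Total I = 12 579 797 mm⁴.

I_x ≈ 1.26 × 10⁷ mm⁴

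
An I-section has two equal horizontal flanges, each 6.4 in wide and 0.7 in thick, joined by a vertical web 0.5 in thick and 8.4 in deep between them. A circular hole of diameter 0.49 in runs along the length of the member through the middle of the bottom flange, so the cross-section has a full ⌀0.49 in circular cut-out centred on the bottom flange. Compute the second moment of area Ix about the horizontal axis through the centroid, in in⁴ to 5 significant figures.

Treat the section as a set of non-overlapping primitives; coordinates are from the bounding-box lower-left.
Bottom flange: 6.4 × 0.7, A = 4.48 in², y = 0.35 in, Ī = 0.1829333 in⁴.
Web: 0.5 × 8.4, A = 4.2 in², y = 4.9 in, Ī = 24.696 in⁴.
Top flange: 6.4 × 0.7, A = 4.48 in², y = 9.45 in, Ī = 0.1829333 in⁴.
Hole (subtracted): ⌀0.49, A = 0.1885741 in², y = 0.35 in, Ī = 0.00282979 in⁴.
Centroid: ȳ = ΣA·y / ΣA = 4.966146 in.
Transfer each piece to the horizontal axis through the centroid using Ī + A·d² with d = y − 4.966146:
  bottom flange: d = -4.616146 in → contributes +95.64639 in⁴
  web: d = -0.06614632 in → contributes +24.71438 in⁴
  top flange: d = 4.483854 in → contributes +90.25308 in⁴
  hole: d = -4.616146 in → contributes −4.021119 in⁴
Total I = 206.5927 in⁴.

Ix ≈ 206.59 in⁴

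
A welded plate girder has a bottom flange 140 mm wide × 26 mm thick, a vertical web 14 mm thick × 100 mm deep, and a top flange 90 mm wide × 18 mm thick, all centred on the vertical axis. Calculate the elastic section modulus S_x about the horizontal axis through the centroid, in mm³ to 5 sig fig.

S_x ≈ 2.1362 × 10⁵ mm³

Break the section into simple shapes (no overlaps), measuring from the bottom-left corner of the bounding box.
Bottom plate: 140 × 26, A = 3 640 mm², y = 13 mm, Ī = 205053.3 mm⁴.
Web plate: 14 × 100, A = 1 400 mm², y = 76 mm, Ī = 1 166 667 mm⁴.
Top plate: 90 × 18, A = 1 620 mm², y = 135 mm, Ī = 43 740 mm⁴.
Centroid: ȳ = ΣA·y / ΣA = 55.91892 mm.
Transfer each piece to the horizontal axis through the centroid using Ī + A·d² with d = y − 55.91892:
  bottom plate: d = -42.91892 mm → contributes +6 910 056 mm⁴
  web plate: d = 20.08108 mm → contributes +1 731 216 mm⁴
  top plate: d = 79.08108 mm → contributes +10 174 924 mm⁴
Total I = 18 816 196 mm⁴.
Extreme fibre distance c = 88.08108 mm; S = I/c = 213623.6 mm³.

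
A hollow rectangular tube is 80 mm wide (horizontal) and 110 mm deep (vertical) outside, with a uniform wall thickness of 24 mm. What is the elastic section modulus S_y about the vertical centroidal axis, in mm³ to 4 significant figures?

S_y ≈ 1.131 × 10⁵ mm³

Treat the section as a set of non-overlapping primitives; coordinates are from the bounding-box lower-left.
Outer rectangle: 80 × 110, A = 8 800 mm², x = 40 mm, Ī = 4 693 333 mm⁴.
Inner void (subtracted): 32 × 62, A = 1 984 mm², x = 40 mm, Ī = 169 301 mm⁴.
By symmetry the centroid is at mid-width, x̄ = 40 mm.
All pieces are centred on the vertical centroidal axis, so I = ΣĪ (holes subtracted) = 4 524 032 mm⁴.
Extreme fibre distance c = 40 mm; S = I/c = 113 101 mm³.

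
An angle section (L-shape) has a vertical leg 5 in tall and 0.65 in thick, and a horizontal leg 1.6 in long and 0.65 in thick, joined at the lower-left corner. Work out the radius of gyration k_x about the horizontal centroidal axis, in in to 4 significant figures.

Split into non-overlapping primitives; take the origin at the lower-left of the bounding box.
Vertical leg: 0.65 × 5, A = 3.25 in², y = 2.5 in, Ī = 6.77083 in⁴.
Horizontal leg (remainder): 0.95 × 0.65, A = 0.6175 in², y = 0.325 in, Ī = 0.0217411 in⁴.
Centroid: ȳ = ΣA·y / ΣA = 2.15273 in.
Transfer each piece to the horizontal centroidal axis using Ī + A·d² with d = y − 2.15273:
  vertical leg: d = 0.347269 in → contributes +7.16277 in⁴
  horizontal leg (remainder): d = -1.82773 in → contributes +2.08456 in⁴
Total I = 9.24733 in⁴.
Radius of gyration: k = √(I/A) = √(9.24733 / 3.8675) = 1.5463 in.

k_x ≈ 1.546 in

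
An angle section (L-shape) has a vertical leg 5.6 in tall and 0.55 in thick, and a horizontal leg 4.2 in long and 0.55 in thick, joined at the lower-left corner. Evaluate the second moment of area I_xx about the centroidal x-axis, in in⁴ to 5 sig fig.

I_xx ≈ 15.848 in⁴

Break the section into simple shapes (no overlaps), measuring from the bottom-left corner of the bounding box.
Vertical leg: 0.55 × 5.6, A = 3.08 in², y = 2.8 in, Ī = 8.049067 in⁴.
Horizontal leg (remainder): 3.65 × 0.55, A = 2.0075 in², y = 0.275 in, Ī = 0.05060573 in⁴.
Centroid: ȳ = ΣA·y / ΣA = 1.803649 in.
Transfer each piece to the centroidal x-axis using Ī + A·d² with d = y − 1.803649:
  vertical leg: d = 0.9963514 in → contributes +11.10663 in⁴
  horizontal leg (remainder): d = -1.528649 in → contributes +4.741665 in⁴
Total I = 15.8483 in⁴.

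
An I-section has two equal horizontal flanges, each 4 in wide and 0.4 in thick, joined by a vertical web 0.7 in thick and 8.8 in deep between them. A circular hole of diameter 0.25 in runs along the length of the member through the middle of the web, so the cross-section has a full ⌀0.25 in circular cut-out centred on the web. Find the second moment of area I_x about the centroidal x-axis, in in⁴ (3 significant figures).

I_x ≈ 108 in⁴

Decompose the section into non-overlapping parts with the origin at the bottom-left of its bounding rectangle.
Bottom flange: 4 × 0.4, A = 1.6 in², y = 0.2 in, Ī = 0.021333 in⁴.
Web: 0.7 × 8.8, A = 6.16 in², y = 4.8 in, Ī = 39.753 in⁴.
Top flange: 4 × 0.4, A = 1.6 in², y = 9.4 in, Ī = 0.021333 in⁴.
Hole (subtracted): ⌀0.25, A = 0.049087 in², y = 4.8 in, Ī = 0.00019175 in⁴.
By symmetry the centroid is at mid-height, ȳ = 4.8 in.
Transfer each piece to the centroidal x-axis using Ī + A·d² with d = y − 4.8:
  bottom flange: d = -4.6 in → contributes +33.877 in⁴
  web: d = 0 in → contributes +39.753 in⁴
  top flange: d = 4.6 in → contributes +33.877 in⁴
  hole: d = 0 in → contributes −0.00019175 in⁴
Total I = 107.51 in⁴.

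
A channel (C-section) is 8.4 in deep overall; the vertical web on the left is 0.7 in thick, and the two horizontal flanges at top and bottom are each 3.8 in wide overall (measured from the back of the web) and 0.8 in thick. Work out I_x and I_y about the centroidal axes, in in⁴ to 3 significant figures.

Break the section into simple shapes (no overlaps), measuring from the bottom-left corner of the bounding box.
Web: 0.7 × 8.4, A = 5.88 in², y = 4.2 in, Ī = 34.574 in⁴.
Top flange (beyond web): 3.1 × 0.8, A = 2.48 in², y = 8 in, Ī = 0.13227 in⁴.
Bottom flange (beyond web): 3.1 × 0.8, A = 2.48 in², y = 0.4 in, Ī = 0.13227 in⁴.
By symmetry the centroid is at mid-height, ȳ = 4.2 in.
Transfer each piece to the centroidal x-axis using Ī + A·d² with d = y − 4.2:
  web: d = 0 in → contributes +34.574 in⁴
  top flange (beyond web): d = 3.8 in → contributes +35.943 in⁴
  bottom flange (beyond web): d = -3.8 in → contributes +35.943 in⁴
Total I = 106.46 in⁴.
For the y-axis: x̄ = 1.2194 in.
Repeating about the centroidal y-axis gives I_y = 13.925 in⁴.

I_x ≈ 106 in⁴, I_y ≈ 13.9 in⁴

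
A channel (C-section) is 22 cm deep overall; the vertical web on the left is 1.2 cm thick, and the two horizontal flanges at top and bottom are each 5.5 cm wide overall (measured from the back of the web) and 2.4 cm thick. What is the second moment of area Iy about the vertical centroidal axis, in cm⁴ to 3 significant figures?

Iy ≈ 123 cm⁴

Split into non-overlapping primitives; take the origin at the lower-left of the bounding box.
Web: 1.2 × 22, A = 26.4 cm², x = 0.6 cm, Ī = 3.168 cm⁴.
Top flange (beyond web): 4.3 × 2.4, A = 10.32 cm², x = 3.35 cm, Ī = 15.901 cm⁴.
Bottom flange (beyond web): 4.3 × 2.4, A = 10.32 cm², x = 3.35 cm, Ī = 15.901 cm⁴.
Centroid: x̄ = ΣA·x / ΣA = 1.8066 cm.
Transfer each piece to the vertical centroidal axis using Ī + A·d² with d = x − 1.8066:
  web: d = -1.2066 cm → contributes +41.605 cm⁴
  top flange (beyond web): d = 1.5434 cm → contributes +40.483 cm⁴
  bottom flange (beyond web): d = 1.5434 cm → contributes +40.483 cm⁴
Total I = 122.57 cm⁴.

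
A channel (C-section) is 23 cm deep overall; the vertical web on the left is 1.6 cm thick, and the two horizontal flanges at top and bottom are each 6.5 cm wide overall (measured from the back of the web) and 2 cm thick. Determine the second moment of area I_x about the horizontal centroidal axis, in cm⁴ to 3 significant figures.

I_x ≈ 3790 cm⁴

Decompose the section into non-overlapping parts with the origin at the bottom-left of its bounding rectangle.
Web: 1.6 × 23, A = 36.8 cm², y = 11.5 cm, Ī = 1622.3 cm⁴.
Top flange (beyond web): 4.9 × 2, A = 9.8 cm², y = 22 cm, Ī = 3.2667 cm⁴.
Bottom flange (beyond web): 4.9 × 2, A = 9.8 cm², y = 1 cm, Ī = 3.2667 cm⁴.
By symmetry the centroid is at mid-height, ȳ = 11.5 cm.
Transfer each piece to the horizontal centroidal axis using Ī + A·d² with d = y − 11.5:
  web: d = 0 cm → contributes +1622.3 cm⁴
  top flange (beyond web): d = 10.5 cm → contributes +1083.7 cm⁴
  bottom flange (beyond web): d = -10.5 cm → contributes +1083.7 cm⁴
Total I = 3789.7 cm⁴.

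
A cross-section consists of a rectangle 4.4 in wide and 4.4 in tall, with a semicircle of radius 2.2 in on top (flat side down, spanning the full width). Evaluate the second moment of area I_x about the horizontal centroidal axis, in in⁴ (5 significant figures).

Split into non-overlapping primitives; take the origin at the lower-left of the bounding box.
Rectangular body: 4.4 × 4.4, A = 19.36 in², y = 2.2 in, Ī = 31.23413 in⁴.
Semicircular cap: semicircle r = 2.2, A = 7.602654 in², y = 5.333709 in, Ī = 2.571123 in⁴.
Centroid: ȳ = ΣA·y / ΣA = 3.083611 in.
Transfer each piece to the horizontal centroidal axis using Ī + A·d² with d = y − 3.083611:
  rectangular body: d = -0.8836113 in → contributes +46.34982 in⁴
  semicircular cap: d = 2.250098 in → contributes +41.0629 in⁴
Total I = 87.41272 in⁴.

I_x ≈ 87.413 in⁴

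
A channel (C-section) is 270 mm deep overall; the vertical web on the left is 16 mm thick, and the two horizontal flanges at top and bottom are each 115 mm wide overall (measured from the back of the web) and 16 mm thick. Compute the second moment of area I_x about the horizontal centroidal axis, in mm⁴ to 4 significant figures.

Decompose the section into non-overlapping parts with the origin at the bottom-left of its bounding rectangle.
Web: 16 × 270, A = 4 320 mm², y = 135 mm, Ī = 26 244 000 mm⁴.
Top flange (beyond web): 99 × 16, A = 1 584 mm², y = 262 mm, Ī = 33 792 mm⁴.
Bottom flange (beyond web): 99 × 16, A = 1 584 mm², y = 8 mm, Ī = 33 792 mm⁴.
By symmetry the centroid is at mid-height, ȳ = 135 mm.
Transfer each piece to the horizontal centroidal axis using Ī + A·d² with d = y − 135:
  web: d = 0 mm → contributes +26 244 000 mm⁴
  top flange (beyond web): d = 127 mm → contributes +25 582 128 mm⁴
  bottom flange (beyond web): d = -127 mm → contributes +25 582 128 mm⁴
Total I = 77 408 256 mm⁴.

I_x ≈ 7.741 × 10⁷ mm⁴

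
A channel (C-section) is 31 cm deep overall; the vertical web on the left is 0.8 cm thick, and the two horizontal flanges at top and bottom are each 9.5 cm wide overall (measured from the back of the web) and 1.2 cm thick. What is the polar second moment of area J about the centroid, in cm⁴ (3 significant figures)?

Split into non-overlapping primitives; take the origin at the lower-left of the bounding box.
Web: 0.8 × 31, A = 24.8 cm², y = 15.5 cm, Ī = 1986.1 cm⁴.
Top flange (beyond web): 8.7 × 1.2, A = 10.44 cm², y = 30.4 cm, Ī = 1.2528 cm⁴.
Bottom flange (beyond web): 8.7 × 1.2, A = 10.44 cm², y = 0.6 cm, Ī = 1.2528 cm⁴.
By symmetry the centroid is at mid-height, ȳ = 15.5 cm.
Transfer each piece to the centroidal x-axis using Ī + A·d² with d = y − 15.5:
  web: d = 0 cm → contributes +1986.1 cm⁴
  top flange (beyond web): d = 14.9 cm → contributes +2 319 cm⁴
  bottom flange (beyond web): d = -14.9 cm → contributes +2 319 cm⁴
Total I = 6624.1 cm⁴.
For the y-axis: x̄ = 2.5712 cm.
Repeating about the centroidal y-axis gives I_y = 388.79 cm⁴.
Polar second moment: J = I_x + I_y = 7012.9 cm⁴.

J ≈ 7010 cm⁴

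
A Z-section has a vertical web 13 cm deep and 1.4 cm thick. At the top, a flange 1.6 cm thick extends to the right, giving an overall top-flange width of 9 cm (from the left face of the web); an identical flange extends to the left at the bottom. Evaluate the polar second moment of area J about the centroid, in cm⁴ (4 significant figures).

J ≈ 1664 cm⁴

Break the section into simple shapes (no overlaps), measuring from the bottom-left corner of the bounding box.
Web: 1.4 × 13, A = 18.2 cm², y = 6.5 cm, Ī = 256.317 cm⁴.
Top flange (beyond web): 7.6 × 1.6, A = 12.16 cm², y = 12.2 cm, Ī = 2.59413 cm⁴.
Bottom flange (beyond web): 7.6 × 1.6, A = 12.16 cm², y = 0.8 cm, Ī = 2.59413 cm⁴.
Centroid: ȳ = ΣA·y / ΣA = 6.5 cm.
Transfer each piece to the centroidal x-axis using Ī + A·d² with d = y − 6.5:
  web: d = 0 cm → contributes +256.317 cm⁴
  top flange (beyond web): d = 5.7 cm → contributes +397.673 cm⁴
  bottom flange (beyond web): d = -5.7 cm → contributes +397.673 cm⁴
Total I = 1051.66 cm⁴.
For the y-axis: x̄ = 8.3 cm.
Repeating about the centroidal y-axis gives I_y = 612.513 cm⁴.
Polar second moment: J = I_x + I_y = 1664.17 cm⁴.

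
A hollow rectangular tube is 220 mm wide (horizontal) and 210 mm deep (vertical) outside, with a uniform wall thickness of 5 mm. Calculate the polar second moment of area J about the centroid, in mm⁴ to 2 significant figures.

J ≈ 6.2 × 10⁷ mm⁴

Decompose the section into non-overlapping parts with the origin at the bottom-left of its bounding rectangle.
Outer rectangle: 220 × 210, A = 46 200 mm², y = 105 mm, Ī = 169 785 000 mm⁴.
Inner void (subtracted): 210 × 200, A = 42 000 mm², y = 105 mm, Ī = 140 000 000 mm⁴.
By symmetry the centroid is at mid-height, ȳ = 105 mm.
All pieces are centred on the centroidal x-axis, so I = ΣĪ (holes subtracted) = 29 785 000 mm⁴.
Repeating about the centroidal y-axis gives I_y = 31 990 000 mm⁴.
Polar second moment: J = I_x + I_y = 61 775 000 mm⁴.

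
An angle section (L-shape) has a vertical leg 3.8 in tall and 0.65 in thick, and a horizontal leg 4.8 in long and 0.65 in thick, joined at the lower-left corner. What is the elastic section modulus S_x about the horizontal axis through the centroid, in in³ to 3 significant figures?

Split into non-overlapping primitives; take the origin at the lower-left of the bounding box.
Vertical leg: 0.65 × 3.8, A = 2.47 in², y = 1.9 in, Ī = 2.9722 in⁴.
Horizontal leg (remainder): 4.15 × 0.65, A = 2.6975 in², y = 0.325 in, Ī = 0.094974 in⁴.
Centroid: ȳ = ΣA·y / ΣA = 1.0778 in.
Transfer each piece to the horizontal axis through the centroid using Ī + A·d² with d = y − 1.0778:
  vertical leg: d = 0.82217 in → contributes +4.6419 in⁴
  horizontal leg (remainder): d = -0.75283 in → contributes +1.6238 in⁴
Total I = 6.2657 in⁴.
Extreme fibre distance c = 2.7222 in; S = I/c = 2.3017 in³.

S_x ≈ 2.30 in³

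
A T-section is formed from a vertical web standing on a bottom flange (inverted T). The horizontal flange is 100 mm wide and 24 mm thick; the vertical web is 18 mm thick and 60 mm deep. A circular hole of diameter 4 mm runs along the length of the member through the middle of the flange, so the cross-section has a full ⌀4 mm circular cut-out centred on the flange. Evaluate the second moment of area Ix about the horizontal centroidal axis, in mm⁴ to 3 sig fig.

Treat the section as a set of non-overlapping primitives; coordinates are from the bounding-box lower-left.
Flange: 100 × 24, A = 2 400 mm², y = 12 mm, Ī = 115 200 mm⁴.
Web: 18 × 60, A = 1 080 mm², y = 54 mm, Ī = 324 000 mm⁴.
Hole (subtracted): ⌀4, A = 12.566 mm², y = 12 mm, Ī = 12.566 mm⁴.
Centroid: ȳ = ΣA·y / ΣA = 25.082 mm.
Transfer each piece to the horizontal centroidal axis using Ī + A·d² with d = y − 25.082:
  flange: d = -13.082 mm → contributes +525 915 mm⁴
  web: d = 28.918 mm → contributes +1 227 168 mm⁴
  hole: d = -13.082 mm → contributes −2163.1 mm⁴
Total I = 1 750 921 mm⁴.

Ix ≈ 1.75 × 10⁶ mm⁴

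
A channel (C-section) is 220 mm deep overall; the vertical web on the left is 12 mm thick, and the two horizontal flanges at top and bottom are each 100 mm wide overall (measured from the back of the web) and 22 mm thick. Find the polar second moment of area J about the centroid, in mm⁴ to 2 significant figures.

Decompose the section into non-overlapping parts with the origin at the bottom-left of its bounding rectangle.
Web: 12 × 220, A = 2 640 mm², y = 110 mm, Ī = 10 648 000 mm⁴.
Top flange (beyond web): 88 × 22, A = 1 936 mm², y = 209 mm, Ī = 78 085 mm⁴.
Bottom flange (beyond web): 88 × 22, A = 1 936 mm², y = 11 mm, Ī = 78 085 mm⁴.
By symmetry the centroid is at mid-height, ȳ = 110 mm.
Transfer each piece to the centroidal x-axis using Ī + A·d² with d = y − 110:
  web: d = 0 mm → contributes +10 648 000 mm⁴
  top flange (beyond web): d = 99 mm → contributes +19 052 821 mm⁴
  bottom flange (beyond web): d = -99 mm → contributes +19 052 821 mm⁴
Total I = 48 753 643 mm⁴.
For the y-axis: x̄ = 35.73 mm.
Repeating about the centroidal y-axis gives I_y = 6 454 735 mm⁴.
Polar second moment: J = I_x + I_y = 55 208 378 mm⁴.

J ≈ 5.5 × 10⁷ mm⁴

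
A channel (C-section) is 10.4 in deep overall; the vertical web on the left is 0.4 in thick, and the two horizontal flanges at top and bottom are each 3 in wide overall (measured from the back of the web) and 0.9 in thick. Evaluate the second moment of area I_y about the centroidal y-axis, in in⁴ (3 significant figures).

Break the section into simple shapes (no overlaps), measuring from the bottom-left corner of the bounding box.
Web: 0.4 × 10.4, A = 4.16 in², x = 0.2 in, Ī = 0.055467 in⁴.
Top flange (beyond web): 2.6 × 0.9, A = 2.34 in², x = 1.7 in, Ī = 1.3182 in⁴.
Bottom flange (beyond web): 2.6 × 0.9, A = 2.34 in², x = 1.7 in, Ī = 1.3182 in⁴.
Centroid: x̄ = ΣA·x / ΣA = 0.99412 in.
Transfer each piece to the centroidal y-axis using Ī + A·d² with d = x − 0.99412:
  web: d = -0.79412 in → contributes +2.6789 in⁴
  top flange (beyond web): d = 0.70588 in → contributes +2.4842 in⁴
  bottom flange (beyond web): d = 0.70588 in → contributes +2.4842 in⁴
Total I = 7.6472 in⁴.

I_y ≈ 7.65 in⁴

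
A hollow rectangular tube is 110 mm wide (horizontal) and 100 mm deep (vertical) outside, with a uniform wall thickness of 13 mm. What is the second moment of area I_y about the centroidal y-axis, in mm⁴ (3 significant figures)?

I_y ≈ 7.44 × 10⁶ mm⁴

Split into non-overlapping primitives; take the origin at the lower-left of the bounding box.
Outer rectangle: 110 × 100, A = 11 000 mm², x = 55 mm, Ī = 11 091 667 mm⁴.
Inner void (subtracted): 84 × 74, A = 6 216 mm², x = 55 mm, Ī = 3 655 008 mm⁴.
By symmetry the centroid is at mid-width, x̄ = 55 mm.
All pieces are centred on the centroidal y-axis, so I = ΣĪ (holes subtracted) = 7 436 659 mm⁴.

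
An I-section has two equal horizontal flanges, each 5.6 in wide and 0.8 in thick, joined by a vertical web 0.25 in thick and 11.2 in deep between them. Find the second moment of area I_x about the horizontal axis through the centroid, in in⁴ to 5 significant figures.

I_x ≈ 352.31 in⁴

Split into non-overlapping primitives; take the origin at the lower-left of the bounding box.
Bottom flange: 5.6 × 0.8, A = 4.48 in², y = 0.4 in, Ī = 0.2389333 in⁴.
Web: 0.25 × 11.2, A = 2.8 in², y = 6.4 in, Ī = 29.26933 in⁴.
Top flange: 5.6 × 0.8, A = 4.48 in², y = 12.4 in, Ī = 0.2389333 in⁴.
By symmetry the centroid is at mid-height, ȳ = 6.4 in.
Transfer each piece to the horizontal axis through the centroid using Ī + A·d² with d = y − 6.4:
  bottom flange: d = -6 in → contributes +161.5189 in⁴
  web: d = 0 in → contributes +29.26933 in⁴
  top flange: d = 6 in → contributes +161.5189 in⁴
Total I = 352.3072 in⁴.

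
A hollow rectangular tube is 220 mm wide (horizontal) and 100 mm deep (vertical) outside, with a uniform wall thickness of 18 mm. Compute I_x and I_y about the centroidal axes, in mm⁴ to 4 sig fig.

Decompose the section into non-overlapping parts with the origin at the bottom-left of its bounding rectangle.
Outer rectangle: 220 × 100, A = 22 000 mm², y = 50 mm, Ī = 18 333 333 mm⁴.
Inner void (subtracted): 184 × 64, A = 11 776 mm², y = 50 mm, Ī = 4 019 541 mm⁴.
By symmetry the centroid is at mid-height, ȳ = 50 mm.
All pieces are centred on the centroidal x-axis, so I = ΣĪ (holes subtracted) = 14 313 792 mm⁴.
Repeating about the centroidal y-axis gives I_y = 55 509 312 mm⁴.

I_x ≈ 1.431 × 10⁷ mm⁴, I_y ≈ 5.551 × 10⁷ mm⁴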